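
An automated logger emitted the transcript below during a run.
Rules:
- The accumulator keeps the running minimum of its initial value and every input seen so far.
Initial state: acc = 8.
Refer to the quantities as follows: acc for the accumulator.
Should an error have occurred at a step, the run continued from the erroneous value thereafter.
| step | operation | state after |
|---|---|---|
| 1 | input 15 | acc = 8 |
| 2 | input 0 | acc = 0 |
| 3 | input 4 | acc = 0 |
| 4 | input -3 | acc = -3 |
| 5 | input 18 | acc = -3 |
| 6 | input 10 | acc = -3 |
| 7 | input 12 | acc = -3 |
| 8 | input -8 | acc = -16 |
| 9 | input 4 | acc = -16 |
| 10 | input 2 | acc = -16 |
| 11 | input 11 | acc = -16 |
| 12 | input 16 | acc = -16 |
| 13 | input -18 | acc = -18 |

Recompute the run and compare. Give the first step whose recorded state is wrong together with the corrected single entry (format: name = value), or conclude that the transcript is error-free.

Recomputing the run from the initial state:
step 1: acc = 8
step 2: acc = 0
step 3: acc = 0
step 4: acc = -3
step 5: acc = -3
step 6: acc = -3
step 7: acc = -3
step 8: acc = -8
step 9: acc = -8
step 10: acc = -8
step 11: acc = -8
step 12: acc = -8
step 13: acc = -18
The first disagreement with the transcript is at step 8, where the value should be acc = -8.

step 8, acc = -8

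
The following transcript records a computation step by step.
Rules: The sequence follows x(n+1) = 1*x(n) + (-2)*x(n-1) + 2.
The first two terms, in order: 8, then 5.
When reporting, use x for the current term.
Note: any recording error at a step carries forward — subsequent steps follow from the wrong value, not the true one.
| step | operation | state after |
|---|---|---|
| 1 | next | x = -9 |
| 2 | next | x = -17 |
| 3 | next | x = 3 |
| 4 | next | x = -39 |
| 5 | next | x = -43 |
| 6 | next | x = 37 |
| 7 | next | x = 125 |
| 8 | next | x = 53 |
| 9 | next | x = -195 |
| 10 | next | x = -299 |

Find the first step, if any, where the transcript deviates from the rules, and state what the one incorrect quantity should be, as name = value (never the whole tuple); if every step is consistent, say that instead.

Recomputing the run from the initial state:
step 1: x = -9
step 2: x = -17
step 3: x = 3
step 4: x = 39
step 5: x = 35
step 6: x = -41
step 7: x = -109
step 8: x = -25
step 9: x = 195
step 10: x = 247
The first disagreement with the transcript is at step 4, where the value should be x = 39.

step 4, x = 39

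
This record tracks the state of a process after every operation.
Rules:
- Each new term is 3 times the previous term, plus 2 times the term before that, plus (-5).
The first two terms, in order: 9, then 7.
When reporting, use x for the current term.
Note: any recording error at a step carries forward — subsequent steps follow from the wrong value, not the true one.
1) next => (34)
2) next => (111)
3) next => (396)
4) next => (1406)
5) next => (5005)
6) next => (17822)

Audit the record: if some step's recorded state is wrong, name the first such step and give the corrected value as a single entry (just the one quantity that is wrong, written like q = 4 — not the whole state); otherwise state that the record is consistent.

step 4, x = 1405

Recomputing the run from the initial state:
step 1: x = 34
step 2: x = 111
step 3: x = 396
step 4: x = 1405
step 5: x = 5002
step 6: x = 17811
The first disagreement with the record is at step 4, where the value should be x = 1405.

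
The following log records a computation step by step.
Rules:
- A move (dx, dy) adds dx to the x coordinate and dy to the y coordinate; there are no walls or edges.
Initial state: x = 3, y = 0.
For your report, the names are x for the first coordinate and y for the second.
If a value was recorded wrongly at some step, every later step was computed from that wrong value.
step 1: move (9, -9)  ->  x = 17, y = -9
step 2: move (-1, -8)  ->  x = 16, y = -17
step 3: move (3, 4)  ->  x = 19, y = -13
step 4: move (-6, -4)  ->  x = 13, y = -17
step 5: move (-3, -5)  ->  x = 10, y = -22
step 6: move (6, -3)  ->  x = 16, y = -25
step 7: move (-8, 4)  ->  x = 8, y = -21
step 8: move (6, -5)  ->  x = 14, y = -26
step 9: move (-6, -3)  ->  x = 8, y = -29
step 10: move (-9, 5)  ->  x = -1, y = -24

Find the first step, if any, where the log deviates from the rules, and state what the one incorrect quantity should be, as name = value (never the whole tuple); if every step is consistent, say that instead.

step 1, x = 12

Recomputing the run from the initial state:
step 1: x = 12, y = -9
step 2: x = 11, y = -17
step 3: x = 14, y = -13
step 4: x = 8, y = -17
step 5: x = 5, y = -22
step 6: x = 11, y = -25
step 7: x = 3, y = -21
step 8: x = 9, y = -26
step 9: x = 3, y = -29
step 10: x = -6, y = -24
The first disagreement with the log is at step 1, where the value should be x = 12.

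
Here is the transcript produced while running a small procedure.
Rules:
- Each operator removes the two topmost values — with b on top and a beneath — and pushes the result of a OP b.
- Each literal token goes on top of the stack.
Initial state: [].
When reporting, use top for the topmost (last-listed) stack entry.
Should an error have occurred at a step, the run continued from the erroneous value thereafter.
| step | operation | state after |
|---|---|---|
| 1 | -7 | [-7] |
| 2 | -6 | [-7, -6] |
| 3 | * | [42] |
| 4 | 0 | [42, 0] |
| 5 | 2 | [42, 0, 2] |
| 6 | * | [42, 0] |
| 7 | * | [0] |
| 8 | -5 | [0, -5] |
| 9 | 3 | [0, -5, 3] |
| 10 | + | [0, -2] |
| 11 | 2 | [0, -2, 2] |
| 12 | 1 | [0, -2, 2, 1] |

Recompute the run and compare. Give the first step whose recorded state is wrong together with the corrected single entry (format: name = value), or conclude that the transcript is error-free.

step 1: push -7: top = -7 -> same as recorded
step 2: push -6: top = -6 -> checks out
step 3: -7 * -6 = 42 -> consistent with the transcript
step 4: push 0: top = 0 -> confirmed correct
step 5: push 2: top = 2 -> agrees with the transcript
step 6: 0 * 2 = 0 -> verified
step 7: 42 * 0 = 0 -> confirmed correct
step 8: push -5: top = -5 -> verified
step 9: push 3: top = 3 -> consistent with the transcript
step 10: -5 + 3 = -2 -> exactly as logged
step 11: push 2: top = 2 -> agrees with the transcript
step 12: push 1: top = 1 -> same as recorded
All steps check out; nothing to correct.

no error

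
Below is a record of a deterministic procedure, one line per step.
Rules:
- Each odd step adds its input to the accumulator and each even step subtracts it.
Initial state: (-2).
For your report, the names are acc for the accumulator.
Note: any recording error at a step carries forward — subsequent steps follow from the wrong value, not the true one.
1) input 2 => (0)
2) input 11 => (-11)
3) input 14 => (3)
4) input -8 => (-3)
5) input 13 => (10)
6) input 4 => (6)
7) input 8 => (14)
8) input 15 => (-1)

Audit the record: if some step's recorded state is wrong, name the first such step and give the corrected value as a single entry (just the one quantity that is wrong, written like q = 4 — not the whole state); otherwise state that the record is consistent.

step 1: acc = -2 + 2 = 0 -> matches
step 2: acc = 0 - 11 = -11 -> agrees with the record
step 3: acc = -11 + 14 = 3 -> consistent with the record
step 4: acc = 3 - -8 = 11 -> the record disagrees here
The audit stops at step 4: the recorded entry is wrong and should be acc = 11.

step 4, acc = 11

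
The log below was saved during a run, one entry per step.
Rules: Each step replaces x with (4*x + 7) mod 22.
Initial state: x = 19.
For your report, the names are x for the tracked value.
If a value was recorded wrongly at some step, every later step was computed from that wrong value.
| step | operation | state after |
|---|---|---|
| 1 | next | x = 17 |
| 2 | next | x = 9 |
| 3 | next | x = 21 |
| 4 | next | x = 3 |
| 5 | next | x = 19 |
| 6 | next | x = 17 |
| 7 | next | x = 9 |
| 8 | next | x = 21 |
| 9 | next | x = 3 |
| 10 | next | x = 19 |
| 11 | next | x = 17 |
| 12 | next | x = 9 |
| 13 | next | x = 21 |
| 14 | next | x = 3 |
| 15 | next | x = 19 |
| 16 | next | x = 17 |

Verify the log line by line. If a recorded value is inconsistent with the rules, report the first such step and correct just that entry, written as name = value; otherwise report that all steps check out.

step 1: x = (4*19 + 7) mod 22 = 17 -> exactly as logged
step 2: x = (4*17 + 7) mod 22 = 9 -> matches
step 3: x = (4*9 + 7) mod 22 = 21 -> same as recorded
step 4: x = (4*21 + 7) mod 22 = 3 -> consistent with the log
step 5: x = (4*3 + 7) mod 22 = 19 -> agrees with the log
step 6: x = (4*19 + 7) mod 22 = 17 -> matches
step 7: x = (4*17 + 7) mod 22 = 9 -> checks out
step 8: x = (4*9 + 7) mod 22 = 21 -> checks out
step 9: x = (4*21 + 7) mod 22 = 3 -> no discrepancy
step 10: x = (4*3 + 7) mod 22 = 19 -> consistent with the log
step 11: x = (4*19 + 7) mod 22 = 17 -> matches
step 12: x = (4*17 + 7) mod 22 = 9 -> checks out
step 13: x = (4*9 + 7) mod 22 = 21 -> consistent with the log
step 14: x = (4*21 + 7) mod 22 = 3 -> confirmed correct
step 15: x = (4*3 + 7) mod 22 = 19 -> matches
step 16: x = (4*19 + 7) mod 22 = 17 -> matches
Every step is consistent.

no error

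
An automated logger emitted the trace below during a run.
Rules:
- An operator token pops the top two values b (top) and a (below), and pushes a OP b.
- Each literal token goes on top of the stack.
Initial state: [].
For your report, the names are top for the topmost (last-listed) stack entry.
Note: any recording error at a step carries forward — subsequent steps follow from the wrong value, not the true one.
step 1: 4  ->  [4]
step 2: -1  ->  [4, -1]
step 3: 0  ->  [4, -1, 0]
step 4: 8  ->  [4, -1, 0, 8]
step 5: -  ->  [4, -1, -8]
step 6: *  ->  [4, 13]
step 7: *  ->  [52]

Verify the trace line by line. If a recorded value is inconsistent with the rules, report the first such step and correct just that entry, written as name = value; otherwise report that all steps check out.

step 1: push 4: top = 4 -> agrees with the trace
step 2: push -1: top = -1 -> verified
step 3: push 0: top = 0 -> verified
step 4: push 8: top = 8 -> in agreement
step 5: 0 - 8 = -8 -> in agreement
step 6: -1 * -8 = 8 -> the trace disagrees here
That makes step 6 the first incorrect line — top = 8 is what it should show.

step 6, top = 8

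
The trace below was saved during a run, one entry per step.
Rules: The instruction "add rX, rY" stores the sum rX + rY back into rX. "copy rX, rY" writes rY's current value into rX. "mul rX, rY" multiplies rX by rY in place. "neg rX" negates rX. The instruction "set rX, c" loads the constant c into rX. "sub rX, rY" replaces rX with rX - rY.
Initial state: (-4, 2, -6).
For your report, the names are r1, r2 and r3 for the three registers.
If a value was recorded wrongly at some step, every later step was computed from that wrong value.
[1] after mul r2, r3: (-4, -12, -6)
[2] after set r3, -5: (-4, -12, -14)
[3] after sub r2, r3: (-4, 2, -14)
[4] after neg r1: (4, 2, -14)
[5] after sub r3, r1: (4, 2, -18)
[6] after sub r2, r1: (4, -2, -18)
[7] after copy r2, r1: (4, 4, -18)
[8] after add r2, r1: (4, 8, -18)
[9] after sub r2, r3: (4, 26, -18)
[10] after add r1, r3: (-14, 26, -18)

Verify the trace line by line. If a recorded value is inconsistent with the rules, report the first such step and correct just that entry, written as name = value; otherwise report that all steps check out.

Step 1: r2 = 2 * -6 = -12 — no discrepancy.
Step 2: r3 = -5 — a discrepancy with the trace.
The audit stops at step 2: the recorded entry is wrong and should be r3 = -5.

step 2, r3 = -5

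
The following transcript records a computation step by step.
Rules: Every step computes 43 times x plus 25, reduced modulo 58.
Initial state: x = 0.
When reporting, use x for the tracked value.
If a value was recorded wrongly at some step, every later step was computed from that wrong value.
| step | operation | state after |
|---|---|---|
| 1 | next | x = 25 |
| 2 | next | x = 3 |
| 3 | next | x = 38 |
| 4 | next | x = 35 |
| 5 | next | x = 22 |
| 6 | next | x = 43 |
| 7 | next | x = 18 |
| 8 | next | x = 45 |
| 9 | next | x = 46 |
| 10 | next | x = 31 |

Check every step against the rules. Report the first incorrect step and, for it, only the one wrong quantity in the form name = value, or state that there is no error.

step 2, x = 56

1. x = (43*0 + 25) mod 58 = 25 (in agreement)
2. x = (43*25 + 25) mod 58 = 56 (this is not what the transcript shows)
So the first discrepancy is step 2, where the right value is x = 56.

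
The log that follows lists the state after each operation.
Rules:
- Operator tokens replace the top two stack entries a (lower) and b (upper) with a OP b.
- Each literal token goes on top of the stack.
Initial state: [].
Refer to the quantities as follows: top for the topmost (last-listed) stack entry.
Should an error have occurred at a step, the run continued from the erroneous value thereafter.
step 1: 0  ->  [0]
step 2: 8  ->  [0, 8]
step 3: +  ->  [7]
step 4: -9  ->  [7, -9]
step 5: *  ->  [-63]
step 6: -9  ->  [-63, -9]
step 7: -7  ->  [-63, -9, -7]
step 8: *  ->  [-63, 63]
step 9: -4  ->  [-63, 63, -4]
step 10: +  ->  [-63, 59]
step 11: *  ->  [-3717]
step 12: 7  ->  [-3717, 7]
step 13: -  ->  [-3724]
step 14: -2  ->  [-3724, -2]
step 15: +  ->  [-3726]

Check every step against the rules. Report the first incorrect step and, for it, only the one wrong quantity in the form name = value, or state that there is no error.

step 1: push 0: top = 0 -> agrees with the log
step 2: push 8: top = 8 -> agrees with the log
step 3: 0 + 8 = 8 -> the log disagrees here
The earliest wrong entry is at step 3: it should read top = 8.

step 3, top = 8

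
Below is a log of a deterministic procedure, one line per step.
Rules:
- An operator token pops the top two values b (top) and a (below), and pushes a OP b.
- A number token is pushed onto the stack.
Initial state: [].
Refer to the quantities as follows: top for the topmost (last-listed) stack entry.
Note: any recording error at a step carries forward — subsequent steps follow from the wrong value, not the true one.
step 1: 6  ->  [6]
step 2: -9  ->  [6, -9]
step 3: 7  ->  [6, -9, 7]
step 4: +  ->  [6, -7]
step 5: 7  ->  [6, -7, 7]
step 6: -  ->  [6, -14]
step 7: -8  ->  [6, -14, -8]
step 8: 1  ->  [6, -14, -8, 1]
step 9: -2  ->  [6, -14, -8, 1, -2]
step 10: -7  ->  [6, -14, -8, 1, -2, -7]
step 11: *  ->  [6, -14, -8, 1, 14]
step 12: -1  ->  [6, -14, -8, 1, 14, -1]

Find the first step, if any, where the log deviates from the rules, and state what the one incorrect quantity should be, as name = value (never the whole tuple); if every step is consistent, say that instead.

step 4, top = -2

Recomputing the run from the initial state:
step 1: [6]
step 2: [6, -9]
step 3: [6, -9, 7]
step 4: [6, -2]
step 5: [6, -2, 7]
step 6: [6, -9]
step 7: [6, -9, -8]
step 8: [6, -9, -8, 1]
step 9: [6, -9, -8, 1, -2]
step 10: [6, -9, -8, 1, -2, -7]
step 11: [6, -9, -8, 1, 14]
step 12: [6, -9, -8, 1, 14, -1]
The first disagreement with the log is at step 4, where the value should be top = -2.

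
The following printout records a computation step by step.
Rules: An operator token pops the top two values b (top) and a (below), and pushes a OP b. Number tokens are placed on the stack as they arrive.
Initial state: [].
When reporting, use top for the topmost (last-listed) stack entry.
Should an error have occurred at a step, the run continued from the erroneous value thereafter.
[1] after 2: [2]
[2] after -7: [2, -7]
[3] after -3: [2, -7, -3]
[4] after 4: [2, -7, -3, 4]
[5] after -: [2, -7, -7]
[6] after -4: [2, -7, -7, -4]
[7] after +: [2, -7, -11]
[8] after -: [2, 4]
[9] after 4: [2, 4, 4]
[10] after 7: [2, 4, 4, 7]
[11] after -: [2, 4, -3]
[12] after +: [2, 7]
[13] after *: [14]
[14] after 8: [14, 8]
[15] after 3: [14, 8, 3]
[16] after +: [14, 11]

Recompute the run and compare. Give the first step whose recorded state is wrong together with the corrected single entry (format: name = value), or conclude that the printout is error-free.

Recomputing the run from the initial state:
step 1: [2]
step 2: [2, -7]
step 3: [2, -7, -3]
step 4: [2, -7, -3, 4]
step 5: [2, -7, -7]
step 6: [2, -7, -7, -4]
step 7: [2, -7, -11]
step 8: [2, 4]
step 9: [2, 4, 4]
step 10: [2, 4, 4, 7]
step 11: [2, 4, -3]
step 12: [2, 1]
step 13: [2]
step 14: [2, 8]
step 15: [2, 8, 3]
step 16: [2, 11]
The first disagreement with the printout is at step 12, where the value should be top = 1.

step 12, top = 1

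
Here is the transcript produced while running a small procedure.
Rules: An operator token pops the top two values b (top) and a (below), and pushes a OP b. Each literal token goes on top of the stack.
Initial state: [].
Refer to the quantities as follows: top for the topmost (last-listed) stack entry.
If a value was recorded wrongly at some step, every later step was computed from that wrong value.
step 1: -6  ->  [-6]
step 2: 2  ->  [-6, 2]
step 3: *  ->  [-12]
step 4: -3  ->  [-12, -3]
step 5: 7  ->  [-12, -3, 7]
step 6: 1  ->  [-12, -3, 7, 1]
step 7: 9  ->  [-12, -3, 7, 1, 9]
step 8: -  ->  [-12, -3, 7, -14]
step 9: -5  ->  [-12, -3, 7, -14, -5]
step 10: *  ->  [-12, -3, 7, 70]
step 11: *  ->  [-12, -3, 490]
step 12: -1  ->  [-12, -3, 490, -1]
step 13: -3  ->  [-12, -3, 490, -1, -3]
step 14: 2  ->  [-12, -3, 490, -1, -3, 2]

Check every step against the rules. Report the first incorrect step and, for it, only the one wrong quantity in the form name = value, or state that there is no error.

step 8, top = -8

Step 1: push -6: top = -6 — checks out.
Step 2: push 2: top = 2 — consistent with the transcript.
Step 3: -6 * 2 = -12 — confirmed correct.
Step 4: push -3: top = -3 — confirmed correct.
Step 5: push 7: top = 7 — no discrepancy.
Step 6: push 1: top = 1 — checks out.
Step 7: push 9: top = 9 — checks out.
Step 8: 1 - 9 = -8 — the transcript has a different value.
The audit stops at step 8: the recorded entry is wrong and should be top = -8.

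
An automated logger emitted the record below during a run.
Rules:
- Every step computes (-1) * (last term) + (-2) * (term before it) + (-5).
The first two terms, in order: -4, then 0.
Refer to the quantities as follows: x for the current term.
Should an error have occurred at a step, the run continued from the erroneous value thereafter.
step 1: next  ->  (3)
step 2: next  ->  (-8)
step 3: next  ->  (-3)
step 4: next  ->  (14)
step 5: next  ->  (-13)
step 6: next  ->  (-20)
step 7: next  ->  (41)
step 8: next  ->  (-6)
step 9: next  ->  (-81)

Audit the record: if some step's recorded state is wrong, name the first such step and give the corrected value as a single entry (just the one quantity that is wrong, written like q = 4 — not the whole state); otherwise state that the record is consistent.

no error

step 1: x = -1*(0) + (-2)*(-4) + (-5) = 3 -> checks out
step 2: x = -1*(3) + (-2)*(0) + (-5) = -8 -> consistent with the record
step 3: x = -1*(-8) + (-2)*(3) + (-5) = -3 -> exactly as logged
step 4: x = -1*(-3) + (-2)*(-8) + (-5) = 14 -> in agreement
step 5: x = -1*(14) + (-2)*(-3) + (-5) = -13 -> confirmed correct
step 6: x = -1*(-13) + (-2)*(14) + (-5) = -20 -> confirmed correct
step 7: x = -1*(-20) + (-2)*(-13) + (-5) = 41 -> checks out
step 8: x = -1*(41) + (-2)*(-20) + (-5) = -6 -> agrees with the record
step 9: x = -1*(-6) + (-2)*(41) + (-5) = -81 -> same as recorded
Every step is consistent.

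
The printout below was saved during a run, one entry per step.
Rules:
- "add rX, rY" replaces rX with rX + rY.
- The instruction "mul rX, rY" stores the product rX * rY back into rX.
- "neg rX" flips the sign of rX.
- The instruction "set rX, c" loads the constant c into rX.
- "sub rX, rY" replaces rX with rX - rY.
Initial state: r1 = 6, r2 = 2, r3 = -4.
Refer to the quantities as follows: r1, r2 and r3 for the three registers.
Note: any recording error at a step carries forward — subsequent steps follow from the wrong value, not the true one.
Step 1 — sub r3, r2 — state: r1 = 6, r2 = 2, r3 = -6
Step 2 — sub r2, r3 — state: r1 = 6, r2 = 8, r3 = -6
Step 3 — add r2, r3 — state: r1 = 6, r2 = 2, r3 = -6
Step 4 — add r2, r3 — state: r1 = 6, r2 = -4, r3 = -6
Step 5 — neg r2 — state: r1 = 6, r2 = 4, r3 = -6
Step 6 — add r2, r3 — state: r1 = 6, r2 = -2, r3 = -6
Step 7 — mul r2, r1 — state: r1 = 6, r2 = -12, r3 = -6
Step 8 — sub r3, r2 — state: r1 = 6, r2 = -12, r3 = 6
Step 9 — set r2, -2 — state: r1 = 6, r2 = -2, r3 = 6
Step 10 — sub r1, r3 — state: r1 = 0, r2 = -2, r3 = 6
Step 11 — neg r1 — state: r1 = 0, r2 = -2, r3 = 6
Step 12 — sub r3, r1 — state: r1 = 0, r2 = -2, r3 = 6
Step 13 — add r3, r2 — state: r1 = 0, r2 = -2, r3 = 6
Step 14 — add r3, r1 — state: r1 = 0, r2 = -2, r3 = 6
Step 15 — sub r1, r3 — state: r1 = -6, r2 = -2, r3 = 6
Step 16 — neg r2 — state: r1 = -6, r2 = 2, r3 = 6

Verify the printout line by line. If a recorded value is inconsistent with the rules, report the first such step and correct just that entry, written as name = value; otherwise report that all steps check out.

Recomputing the run from the initial state:
step 1: r1 = 6, r2 = 2, r3 = -6
step 2: r1 = 6, r2 = 8, r3 = -6
step 3: r1 = 6, r2 = 2, r3 = -6
step 4: r1 = 6, r2 = -4, r3 = -6
step 5: r1 = 6, r2 = 4, r3 = -6
step 6: r1 = 6, r2 = -2, r3 = -6
step 7: r1 = 6, r2 = -12, r3 = -6
step 8: r1 = 6, r2 = -12, r3 = 6
step 9: r1 = 6, r2 = -2, r3 = 6
step 10: r1 = 0, r2 = -2, r3 = 6
step 11: r1 = 0, r2 = -2, r3 = 6
step 12: r1 = 0, r2 = -2, r3 = 6
step 13: r1 = 0, r2 = -2, r3 = 4
step 14: r1 = 0, r2 = -2, r3 = 4
step 15: r1 = -4, r2 = -2, r3 = 4
step 16: r1 = -4, r2 = 2, r3 = 4
The first disagreement with the printout is at step 13, where the value should be r3 = 4.

step 13, r3 = 4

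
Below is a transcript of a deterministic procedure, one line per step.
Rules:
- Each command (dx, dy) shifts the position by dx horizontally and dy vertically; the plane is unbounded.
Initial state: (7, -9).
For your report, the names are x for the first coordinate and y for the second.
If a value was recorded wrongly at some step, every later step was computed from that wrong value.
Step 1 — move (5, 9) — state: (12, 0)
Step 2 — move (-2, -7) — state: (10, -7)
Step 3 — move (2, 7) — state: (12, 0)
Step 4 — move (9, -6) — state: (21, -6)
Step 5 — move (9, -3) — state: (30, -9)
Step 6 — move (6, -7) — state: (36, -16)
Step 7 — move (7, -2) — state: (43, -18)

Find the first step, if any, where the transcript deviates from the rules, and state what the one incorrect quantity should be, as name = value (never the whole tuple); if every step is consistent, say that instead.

1. x = 7 + (5) = 12, y = -9 + (9) = 0 (checks out)
2. x = 12 + (-2) = 10, y = 0 + (-7) = -7 (in agreement)
3. x = 10 + (2) = 12, y = -7 + (7) = 0 (checks out)
4. x = 12 + (9) = 21, y = 0 + (-6) = -6 (agrees with the transcript)
5. x = 21 + (9) = 30, y = -6 + (-3) = -9 (matches)
6. x = 30 + (6) = 36, y = -9 + (-7) = -16 (same as recorded)
7. x = 36 + (7) = 43, y = -16 + (-2) = -18 (matches)
Each recorded entry agrees with the recomputation.

no error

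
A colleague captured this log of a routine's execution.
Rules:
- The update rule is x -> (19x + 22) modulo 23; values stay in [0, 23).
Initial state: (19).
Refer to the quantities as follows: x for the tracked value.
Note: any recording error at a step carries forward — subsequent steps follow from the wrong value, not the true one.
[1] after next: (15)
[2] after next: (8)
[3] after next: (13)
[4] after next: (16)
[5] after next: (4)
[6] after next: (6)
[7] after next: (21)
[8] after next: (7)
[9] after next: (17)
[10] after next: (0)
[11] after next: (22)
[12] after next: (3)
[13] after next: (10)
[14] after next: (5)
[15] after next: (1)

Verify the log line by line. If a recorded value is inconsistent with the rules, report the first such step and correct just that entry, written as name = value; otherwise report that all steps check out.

step 15, x = 2

step 1: x = (19*19 + 22) mod 23 = 15 -> same as recorded
step 2: x = (19*15 + 22) mod 23 = 8 -> matches
step 3: x = (19*8 + 22) mod 23 = 13 -> in agreement
step 4: x = (19*13 + 22) mod 23 = 16 -> matches
step 5: x = (19*16 + 22) mod 23 = 4 -> matches
step 6: x = (19*4 + 22) mod 23 = 6 -> confirmed correct
step 7: x = (19*6 + 22) mod 23 = 21 -> matches
step 8: x = (19*21 + 22) mod 23 = 7 -> agrees with the log
step 9: x = (19*7 + 22) mod 23 = 17 -> exactly as logged
step 10: x = (19*17 + 22) mod 23 = 0 -> matches
step 11: x = (19*0 + 22) mod 23 = 22 -> confirmed correct
step 12: x = (19*22 + 22) mod 23 = 3 -> no discrepancy
step 13: x = (19*3 + 22) mod 23 = 10 -> agrees with the log
step 14: x = (19*10 + 22) mod 23 = 5 -> no discrepancy
step 15: x = (19*5 + 22) mod 23 = 2 -> the log has a different value
The audit stops at step 15: the recorded entry is wrong and should be x = 2.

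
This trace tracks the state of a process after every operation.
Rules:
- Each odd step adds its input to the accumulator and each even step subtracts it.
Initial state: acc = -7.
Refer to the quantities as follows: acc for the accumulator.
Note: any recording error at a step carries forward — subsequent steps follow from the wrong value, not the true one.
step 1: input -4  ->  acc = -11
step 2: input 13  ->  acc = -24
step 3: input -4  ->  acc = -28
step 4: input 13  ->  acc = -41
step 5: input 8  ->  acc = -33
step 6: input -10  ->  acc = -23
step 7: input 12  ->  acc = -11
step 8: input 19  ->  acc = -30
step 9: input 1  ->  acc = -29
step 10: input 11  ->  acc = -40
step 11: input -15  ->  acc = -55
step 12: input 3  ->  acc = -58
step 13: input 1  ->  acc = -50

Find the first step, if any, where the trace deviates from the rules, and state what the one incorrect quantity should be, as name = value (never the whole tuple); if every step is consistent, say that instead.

Recomputing the run from the initial state:
step 1: acc = -11
step 2: acc = -24
step 3: acc = -28
step 4: acc = -41
step 5: acc = -33
step 6: acc = -23
step 7: acc = -11
step 8: acc = -30
step 9: acc = -29
step 10: acc = -40
step 11: acc = -55
step 12: acc = -58
step 13: acc = -57
The first disagreement with the trace is at step 13, where the value should be acc = -57.

step 13, acc = -57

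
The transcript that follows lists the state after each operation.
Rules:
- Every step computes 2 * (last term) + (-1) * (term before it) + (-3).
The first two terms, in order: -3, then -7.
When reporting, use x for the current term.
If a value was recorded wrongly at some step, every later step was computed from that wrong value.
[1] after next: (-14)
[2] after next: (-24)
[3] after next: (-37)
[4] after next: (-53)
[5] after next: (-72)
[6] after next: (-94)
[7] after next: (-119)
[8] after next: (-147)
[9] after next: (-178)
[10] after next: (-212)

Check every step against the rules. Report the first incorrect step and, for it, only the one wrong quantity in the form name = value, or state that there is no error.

no error

Step 1: x = 2*(-7) + (-1)*(-3) + (-3) = -14 — checks out.
Step 2: x = 2*(-14) + (-1)*(-7) + (-3) = -24 — confirmed correct.
Step 3: x = 2*(-24) + (-1)*(-14) + (-3) = -37 — agrees with the transcript.
Step 4: x = 2*(-37) + (-1)*(-24) + (-3) = -53 — in agreement.
Step 5: x = 2*(-53) + (-1)*(-37) + (-3) = -72 — verified.
Step 6: x = 2*(-72) + (-1)*(-53) + (-3) = -94 — same as recorded.
Step 7: x = 2*(-94) + (-1)*(-72) + (-3) = -119 — in agreement.
Step 8: x = 2*(-119) + (-1)*(-94) + (-3) = -147 — checks out.
Step 9: x = 2*(-147) + (-1)*(-119) + (-3) = -178 — checks out.
Step 10: x = 2*(-178) + (-1)*(-147) + (-3) = -212 — no discrepancy.
No step deviates from the rules.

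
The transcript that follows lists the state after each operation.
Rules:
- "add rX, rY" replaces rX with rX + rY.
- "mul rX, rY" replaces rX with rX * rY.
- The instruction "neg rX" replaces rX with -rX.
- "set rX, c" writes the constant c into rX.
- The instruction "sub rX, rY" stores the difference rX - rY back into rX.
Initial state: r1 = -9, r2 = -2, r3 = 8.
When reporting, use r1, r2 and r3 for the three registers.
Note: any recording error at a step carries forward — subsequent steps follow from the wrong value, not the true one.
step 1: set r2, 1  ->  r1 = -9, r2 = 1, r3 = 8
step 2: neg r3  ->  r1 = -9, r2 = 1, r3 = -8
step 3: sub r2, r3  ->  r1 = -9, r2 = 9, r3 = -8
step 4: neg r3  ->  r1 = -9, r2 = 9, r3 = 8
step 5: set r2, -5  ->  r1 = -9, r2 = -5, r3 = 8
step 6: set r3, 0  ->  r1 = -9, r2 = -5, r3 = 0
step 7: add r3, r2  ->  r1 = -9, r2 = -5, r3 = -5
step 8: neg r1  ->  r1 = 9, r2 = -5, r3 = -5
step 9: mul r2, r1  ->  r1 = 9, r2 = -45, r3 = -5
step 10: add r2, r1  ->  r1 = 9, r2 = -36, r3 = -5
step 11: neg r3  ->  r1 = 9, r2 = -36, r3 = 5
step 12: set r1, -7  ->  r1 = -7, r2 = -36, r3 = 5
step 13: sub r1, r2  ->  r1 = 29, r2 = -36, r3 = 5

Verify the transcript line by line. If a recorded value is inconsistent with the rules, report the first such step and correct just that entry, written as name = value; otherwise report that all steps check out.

no error

Recomputing the run from the initial state:
step 1: r1 = -9, r2 = 1, r3 = 8
step 2: r1 = -9, r2 = 1, r3 = -8
step 3: r1 = -9, r2 = 9, r3 = -8
step 4: r1 = -9, r2 = 9, r3 = 8
step 5: r1 = -9, r2 = -5, r3 = 8
step 6: r1 = -9, r2 = -5, r3 = 0
step 7: r1 = -9, r2 = -5, r3 = -5
step 8: r1 = 9, r2 = -5, r3 = -5
step 9: r1 = 9, r2 = -45, r3 = -5
step 10: r1 = 9, r2 = -36, r3 = -5
step 11: r1 = 9, r2 = -36, r3 = 5
step 12: r1 = -7, r2 = -36, r3 = 5
step 13: r1 = 29, r2 = -36, r3 = 5
This matches the transcript at every step.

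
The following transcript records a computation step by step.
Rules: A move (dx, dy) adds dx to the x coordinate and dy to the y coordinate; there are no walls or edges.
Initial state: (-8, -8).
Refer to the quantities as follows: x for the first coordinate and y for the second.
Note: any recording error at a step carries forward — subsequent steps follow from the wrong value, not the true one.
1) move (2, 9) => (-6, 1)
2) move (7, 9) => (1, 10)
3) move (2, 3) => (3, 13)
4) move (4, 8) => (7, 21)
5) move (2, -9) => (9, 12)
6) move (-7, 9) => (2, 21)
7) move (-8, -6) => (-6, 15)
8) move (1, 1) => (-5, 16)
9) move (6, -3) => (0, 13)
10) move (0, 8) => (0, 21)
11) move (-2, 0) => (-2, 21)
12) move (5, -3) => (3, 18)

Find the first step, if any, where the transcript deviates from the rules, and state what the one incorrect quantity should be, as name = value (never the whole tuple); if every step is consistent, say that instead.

step 9, x = 1

1. x = -8 + (2) = -6, y = -8 + (9) = 1 (in agreement)
2. x = -6 + (7) = 1, y = 1 + (9) = 10 (matches)
3. x = 1 + (2) = 3, y = 10 + (3) = 13 (verified)
4. x = 3 + (4) = 7, y = 13 + (8) = 21 (checks out)
5. x = 7 + (2) = 9, y = 21 + (-9) = 12 (agrees with the transcript)
6. x = 9 + (-7) = 2, y = 12 + (9) = 21 (verified)
7. x = 2 + (-8) = -6, y = 21 + (-6) = 15 (no discrepancy)
8. x = -6 + (1) = -5, y = 15 + (1) = 16 (agrees with the transcript)
9. x = -5 + (6) = 1, y = 16 + (-3) = 13 (this is not what the transcript shows)
Step 9 is the first one off; corrected, x = 1.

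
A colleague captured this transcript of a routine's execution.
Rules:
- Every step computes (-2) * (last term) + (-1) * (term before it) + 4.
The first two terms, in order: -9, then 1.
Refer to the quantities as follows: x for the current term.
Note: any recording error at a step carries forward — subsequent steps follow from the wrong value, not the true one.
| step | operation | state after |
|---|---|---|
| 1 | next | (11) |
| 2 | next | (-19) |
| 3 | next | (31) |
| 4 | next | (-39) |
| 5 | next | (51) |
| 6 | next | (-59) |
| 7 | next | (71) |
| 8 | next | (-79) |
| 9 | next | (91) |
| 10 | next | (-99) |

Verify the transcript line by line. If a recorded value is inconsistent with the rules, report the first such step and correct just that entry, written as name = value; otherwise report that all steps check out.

Recomputing the run from the initial state:
step 1: x = 11
step 2: x = -19
step 3: x = 31
step 4: x = -39
step 5: x = 51
step 6: x = -59
step 7: x = 71
step 8: x = -79
step 9: x = 91
step 10: x = -99
This matches the transcript at every step.

no error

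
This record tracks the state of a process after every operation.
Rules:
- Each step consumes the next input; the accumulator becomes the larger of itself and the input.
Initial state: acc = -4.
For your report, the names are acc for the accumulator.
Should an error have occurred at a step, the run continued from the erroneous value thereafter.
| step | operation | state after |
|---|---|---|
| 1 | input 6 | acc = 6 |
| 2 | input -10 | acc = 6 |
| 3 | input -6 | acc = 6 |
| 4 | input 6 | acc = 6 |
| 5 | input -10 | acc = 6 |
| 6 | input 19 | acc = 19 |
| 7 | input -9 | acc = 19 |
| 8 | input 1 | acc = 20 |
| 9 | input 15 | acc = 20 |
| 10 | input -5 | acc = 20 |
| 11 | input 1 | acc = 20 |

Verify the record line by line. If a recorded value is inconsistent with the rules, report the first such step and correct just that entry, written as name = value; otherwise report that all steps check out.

step 8, acc = 19

Recomputing the run from the initial state:
step 1: acc = 6
step 2: acc = 6
step 3: acc = 6
step 4: acc = 6
step 5: acc = 6
step 6: acc = 19
step 7: acc = 19
step 8: acc = 19
step 9: acc = 19
step 10: acc = 19
step 11: acc = 19
The first disagreement with the record is at step 8, where the value should be acc = 19.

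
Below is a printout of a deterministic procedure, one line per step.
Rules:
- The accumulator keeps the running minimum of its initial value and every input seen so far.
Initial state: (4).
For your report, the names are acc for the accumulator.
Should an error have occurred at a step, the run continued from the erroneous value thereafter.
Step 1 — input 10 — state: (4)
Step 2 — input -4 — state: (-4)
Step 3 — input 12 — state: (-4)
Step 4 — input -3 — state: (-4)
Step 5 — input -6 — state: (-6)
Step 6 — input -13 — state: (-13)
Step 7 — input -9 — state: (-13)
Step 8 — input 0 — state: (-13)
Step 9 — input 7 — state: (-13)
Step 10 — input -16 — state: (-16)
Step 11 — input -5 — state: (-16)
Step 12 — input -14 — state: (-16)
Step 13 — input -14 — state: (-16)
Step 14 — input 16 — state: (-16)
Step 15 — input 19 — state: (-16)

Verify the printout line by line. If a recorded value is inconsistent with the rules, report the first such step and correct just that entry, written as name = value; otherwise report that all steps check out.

Recomputing the run from the initial state:
step 1: acc = 4
step 2: acc = -4
step 3: acc = -4
step 4: acc = -4
step 5: acc = -6
step 6: acc = -13
step 7: acc = -13
step 8: acc = -13
step 9: acc = -13
step 10: acc = -16
step 11: acc = -16
step 12: acc = -16
step 13: acc = -16
step 14: acc = -16
step 15: acc = -16
This matches the printout at every step.

no error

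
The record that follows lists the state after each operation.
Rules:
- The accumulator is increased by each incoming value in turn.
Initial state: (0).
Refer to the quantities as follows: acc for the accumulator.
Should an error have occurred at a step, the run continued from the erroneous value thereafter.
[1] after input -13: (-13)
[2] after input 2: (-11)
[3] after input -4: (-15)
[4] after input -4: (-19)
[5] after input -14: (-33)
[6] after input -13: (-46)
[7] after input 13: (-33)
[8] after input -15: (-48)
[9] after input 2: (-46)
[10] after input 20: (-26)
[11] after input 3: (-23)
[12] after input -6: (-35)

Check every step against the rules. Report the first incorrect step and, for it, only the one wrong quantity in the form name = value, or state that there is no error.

step 12, acc = -29

Recomputing the run from the initial state:
step 1: acc = -13
step 2: acc = -11
step 3: acc = -15
step 4: acc = -19
step 5: acc = -33
step 6: acc = -46
step 7: acc = -33
step 8: acc = -48
step 9: acc = -46
step 10: acc = -26
step 11: acc = -23
step 12: acc = -29
The first disagreement with the record is at step 12, where the value should be acc = -29.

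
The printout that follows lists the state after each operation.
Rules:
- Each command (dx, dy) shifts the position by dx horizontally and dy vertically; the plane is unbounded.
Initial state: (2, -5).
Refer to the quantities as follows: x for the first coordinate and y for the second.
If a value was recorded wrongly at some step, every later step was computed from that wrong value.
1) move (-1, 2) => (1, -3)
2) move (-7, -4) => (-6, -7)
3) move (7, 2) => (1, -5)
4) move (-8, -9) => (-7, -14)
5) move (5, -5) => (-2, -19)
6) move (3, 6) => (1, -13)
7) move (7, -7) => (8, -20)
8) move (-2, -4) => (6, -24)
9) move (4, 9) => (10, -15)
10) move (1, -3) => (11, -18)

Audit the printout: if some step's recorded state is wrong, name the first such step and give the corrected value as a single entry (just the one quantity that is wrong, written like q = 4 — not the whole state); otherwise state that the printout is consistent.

no error

step 1: x = 2 + (-1) = 1, y = -5 + (2) = -3 -> in agreement
step 2: x = 1 + (-7) = -6, y = -3 + (-4) = -7 -> checks out
step 3: x = -6 + (7) = 1, y = -7 + (2) = -5 -> agrees with the printout
step 4: x = 1 + (-8) = -7, y = -5 + (-9) = -14 -> verified
step 5: x = -7 + (5) = -2, y = -14 + (-5) = -19 -> confirmed correct
step 6: x = -2 + (3) = 1, y = -19 + (6) = -13 -> in agreement
step 7: x = 1 + (7) = 8, y = -13 + (-7) = -20 -> checks out
step 8: x = 8 + (-2) = 6, y = -20 + (-4) = -24 -> confirmed correct
step 9: x = 6 + (4) = 10, y = -24 + (9) = -15 -> same as recorded
step 10: x = 10 + (1) = 11, y = -15 + (-3) = -18 -> agrees with the printout
No step deviates from the rules.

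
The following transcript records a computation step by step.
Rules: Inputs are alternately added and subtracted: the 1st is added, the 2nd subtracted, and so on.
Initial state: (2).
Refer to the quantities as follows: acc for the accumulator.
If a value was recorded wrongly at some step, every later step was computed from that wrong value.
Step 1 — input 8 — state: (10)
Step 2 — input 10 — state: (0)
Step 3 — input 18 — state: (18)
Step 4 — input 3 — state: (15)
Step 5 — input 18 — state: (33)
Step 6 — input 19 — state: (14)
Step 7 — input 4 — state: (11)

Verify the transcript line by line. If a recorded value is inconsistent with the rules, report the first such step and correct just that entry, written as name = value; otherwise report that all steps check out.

step 7, acc = 18

Recomputing the run from the initial state:
step 1: acc = 10
step 2: acc = 0
step 3: acc = 18
step 4: acc = 15
step 5: acc = 33
step 6: acc = 14
step 7: acc = 18
The first disagreement with the transcript is at step 7, where the value should be acc = 18.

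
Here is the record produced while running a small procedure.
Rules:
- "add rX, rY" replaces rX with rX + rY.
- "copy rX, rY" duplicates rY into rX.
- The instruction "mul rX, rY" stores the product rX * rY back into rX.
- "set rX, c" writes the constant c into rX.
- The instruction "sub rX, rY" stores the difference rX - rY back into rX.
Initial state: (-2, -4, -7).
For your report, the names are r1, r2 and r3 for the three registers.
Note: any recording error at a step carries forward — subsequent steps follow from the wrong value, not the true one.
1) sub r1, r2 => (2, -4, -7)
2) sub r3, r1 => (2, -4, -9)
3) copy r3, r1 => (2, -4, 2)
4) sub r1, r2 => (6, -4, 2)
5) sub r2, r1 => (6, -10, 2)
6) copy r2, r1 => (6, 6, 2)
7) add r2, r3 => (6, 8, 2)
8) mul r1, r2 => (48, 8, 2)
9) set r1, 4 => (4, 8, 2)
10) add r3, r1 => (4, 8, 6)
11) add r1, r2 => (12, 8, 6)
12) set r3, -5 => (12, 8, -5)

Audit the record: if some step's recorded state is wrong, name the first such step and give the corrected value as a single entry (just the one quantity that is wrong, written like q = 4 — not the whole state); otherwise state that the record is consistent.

1. r1 = -2 - -4 = 2 (agrees with the record)
2. r3 = -7 - 2 = -9 (confirmed correct)
3. r3 = 2 (consistent with the record)
4. r1 = 2 - -4 = 6 (verified)
5. r2 = -4 - 6 = -10 (in agreement)
6. r2 = 6 (checks out)
7. r2 = 6 + 2 = 8 (same as recorded)
8. r1 = 6 * 8 = 48 (confirmed correct)
9. r1 = 4 (in agreement)
10. r3 = 2 + 4 = 6 (verified)
11. r1 = 4 + 8 = 12 (no discrepancy)
12. r3 = -5 (consistent with the record)
The whole run recomputes cleanly — no discrepancies.

no error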